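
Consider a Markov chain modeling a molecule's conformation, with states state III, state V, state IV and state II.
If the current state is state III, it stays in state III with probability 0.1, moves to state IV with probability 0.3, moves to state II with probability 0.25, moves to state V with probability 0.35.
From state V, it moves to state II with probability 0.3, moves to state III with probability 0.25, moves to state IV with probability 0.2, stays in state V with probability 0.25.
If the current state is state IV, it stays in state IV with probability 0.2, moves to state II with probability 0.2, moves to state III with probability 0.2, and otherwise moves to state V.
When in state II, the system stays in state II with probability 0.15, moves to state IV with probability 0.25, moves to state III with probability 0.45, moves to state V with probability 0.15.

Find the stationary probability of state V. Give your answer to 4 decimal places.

0.2872

Let the stationary distribution be π with π = πP and π_1 + π_2 + π_3 + π_4 = 1.
π_1 = 0.1·π_1 + 0.25·π_2 + 0.2·π_3 + 0.45·π_4
π_2 = 0.35·π_1 + 0.25·π_2 + 0.4·π_3 + 0.15·π_4
π_3 = 0.3·π_1 + 0.2·π_2 + 0.2·π_3 + 0.25·π_4
Solving with the normalization constraint gives π = (0.2471, 0.2872, 0.2362, 0.2296).
So the stationary probability of state V is 0.2872.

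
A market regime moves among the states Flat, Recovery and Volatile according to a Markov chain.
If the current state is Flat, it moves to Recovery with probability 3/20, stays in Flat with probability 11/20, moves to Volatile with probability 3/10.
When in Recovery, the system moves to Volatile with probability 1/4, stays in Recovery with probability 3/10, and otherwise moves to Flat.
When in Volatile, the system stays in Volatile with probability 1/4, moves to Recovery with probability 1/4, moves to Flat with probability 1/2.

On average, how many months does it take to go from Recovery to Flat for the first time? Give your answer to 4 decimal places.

Let t(s) be the expected number of months to first reach Flat from state s, with t(Flat) = 0. Conditioning on the first month:
t(Recovery) = 1 + 0.3·t(Recovery) + 0.25·t(Volatile)
t(Volatile) = 1 + 0.25·t(Recovery) + 0.25·t(Volatile)
Solving: t(Recovery) = 2.1622, t(Volatile) = 2.0541.
Expected months from Recovery to Flat: 2.1622.

2.1622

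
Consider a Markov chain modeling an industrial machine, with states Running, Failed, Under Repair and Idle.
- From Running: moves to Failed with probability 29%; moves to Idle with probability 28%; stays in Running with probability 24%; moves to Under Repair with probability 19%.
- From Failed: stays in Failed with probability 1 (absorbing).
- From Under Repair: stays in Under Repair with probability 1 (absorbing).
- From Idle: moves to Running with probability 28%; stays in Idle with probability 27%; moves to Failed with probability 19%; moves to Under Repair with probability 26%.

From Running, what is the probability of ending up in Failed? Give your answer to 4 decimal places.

Let h(s) be the probability of absorption at Failed starting from transient state s. Then h(Failed) = 1 and h(Under Repair) = 0. By first-step analysis:
h(Running) = 0.24·h(Running) + 0.29·1 + 0.19·0 + 0.28·h(Idle)
h(Idle) = 0.28·h(Running) + 0.19·1 + 0.26·0 + 0.27·h(Idle)
Solving: h(Running) = 0.5560, h(Idle) = 0.4736.
Starting from Running, the probability is 0.5560.

0.5560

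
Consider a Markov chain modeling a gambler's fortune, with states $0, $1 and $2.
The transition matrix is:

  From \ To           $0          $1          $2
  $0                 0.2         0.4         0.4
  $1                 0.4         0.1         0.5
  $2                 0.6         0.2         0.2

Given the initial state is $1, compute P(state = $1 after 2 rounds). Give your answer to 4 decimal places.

Sum over the intermediate state after 1 round:
P = P($1→$0)·P($0→$1) + P($1→$1)·P($1→$1) + P($1→$2)·P($2→$1)
  = 0.4×0.4 + 0.1×0.1 + 0.5×0.2
  = 0.1600 + 0.0100 + 0.1000 = 0.2700

0.2700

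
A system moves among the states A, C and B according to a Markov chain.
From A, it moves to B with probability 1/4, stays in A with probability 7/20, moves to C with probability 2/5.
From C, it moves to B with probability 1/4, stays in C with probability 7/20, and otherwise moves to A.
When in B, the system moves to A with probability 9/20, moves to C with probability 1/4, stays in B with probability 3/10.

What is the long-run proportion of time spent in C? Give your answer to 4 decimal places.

Let the stationary distribution be π with π = πP and π_1 + π_2 + π_3 = 1.
π_1 = 0.35·π_1 + 0.4·π_2 + 0.45·π_3
π_2 = 0.4·π_1 + 0.35·π_2 + 0.25·π_3
Solving with the normalization constraint gives π = (0.3935, 0.3434, 0.2632).
So the stationary probability of C is 0.3434.

0.3434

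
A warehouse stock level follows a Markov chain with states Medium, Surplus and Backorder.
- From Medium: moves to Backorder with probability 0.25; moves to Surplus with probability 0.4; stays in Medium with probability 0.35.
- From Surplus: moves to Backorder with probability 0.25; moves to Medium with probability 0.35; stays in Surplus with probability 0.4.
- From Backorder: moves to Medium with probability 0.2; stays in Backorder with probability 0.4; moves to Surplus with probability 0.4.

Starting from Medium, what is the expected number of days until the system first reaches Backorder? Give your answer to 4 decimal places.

4.0000

Let t(s) be the expected number of days to first reach Backorder from state s, with t(Backorder) = 0. Conditioning on the first day:
t(Medium) = 1 + 0.35·t(Medium) + 0.4·t(Surplus)
t(Surplus) = 1 + 0.35·t(Medium) + 0.4·t(Surplus)
Solving: t(Medium) = 4.0000, t(Surplus) = 4.0000.
Expected days from Medium to Backorder: 4.0000.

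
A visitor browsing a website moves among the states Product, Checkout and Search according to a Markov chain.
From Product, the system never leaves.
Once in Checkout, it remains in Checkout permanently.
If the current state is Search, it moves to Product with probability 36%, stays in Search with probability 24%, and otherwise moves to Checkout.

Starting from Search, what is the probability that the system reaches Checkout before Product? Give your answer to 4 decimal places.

Let h(s) be the probability of absorption at Checkout starting from transient state s. Then h(Checkout) = 1 and h(Product) = 0. By first-step analysis:
h(Search) = 0.36·0 + 0.4·1 + 0.24·h(Search)
Solving: h(Search) = 0.5263.
Starting from Search, the probability is 0.5263.

0.5263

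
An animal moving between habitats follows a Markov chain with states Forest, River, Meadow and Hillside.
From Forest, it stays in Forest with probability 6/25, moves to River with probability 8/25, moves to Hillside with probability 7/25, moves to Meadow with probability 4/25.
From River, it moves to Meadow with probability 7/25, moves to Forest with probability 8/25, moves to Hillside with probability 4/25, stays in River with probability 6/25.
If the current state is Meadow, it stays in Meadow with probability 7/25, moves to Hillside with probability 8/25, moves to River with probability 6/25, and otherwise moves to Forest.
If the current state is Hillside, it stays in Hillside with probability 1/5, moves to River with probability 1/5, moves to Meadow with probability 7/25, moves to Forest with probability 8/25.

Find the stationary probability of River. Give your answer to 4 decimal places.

0.2511

Let the stationary distribution be π with π = πP and π_1 + π_2 + π_3 + π_4 = 1.
π_1 = 0.24·π_1 + 0.32·π_2 + 0.16·π_3 + 0.32·π_4
π_2 = 0.32·π_1 + 0.24·π_2 + 0.24·π_3 + 0.2·π_4
π_3 = 0.16·π_1 + 0.28·π_2 + 0.28·π_3 + 0.28·π_4
Solving with the normalization constraint gives π = (0.2594, 0.2511, 0.2489, 0.2406).
So the stationary probability of River is 0.2511.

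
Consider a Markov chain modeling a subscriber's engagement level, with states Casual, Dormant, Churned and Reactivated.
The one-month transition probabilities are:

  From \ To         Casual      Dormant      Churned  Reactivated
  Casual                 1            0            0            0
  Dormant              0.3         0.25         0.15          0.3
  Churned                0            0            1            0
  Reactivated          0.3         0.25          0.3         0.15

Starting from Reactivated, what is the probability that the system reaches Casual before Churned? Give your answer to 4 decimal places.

Let h(s) be the probability of absorption at Casual starting from transient state s. Then h(Casual) = 1 and h(Churned) = 0. By first-step analysis:
h(Dormant) = 0.3·1 + 0.25·h(Dormant) + 0.15·0 + 0.3·h(Reactivated)
h(Reactivated) = 0.3·1 + 0.25·h(Dormant) + 0.3·0 + 0.15·h(Reactivated)
Solving: h(Dormant) = 0.6133, h(Reactivated) = 0.5333.
Starting from Reactivated, the probability is 0.5333.

0.5333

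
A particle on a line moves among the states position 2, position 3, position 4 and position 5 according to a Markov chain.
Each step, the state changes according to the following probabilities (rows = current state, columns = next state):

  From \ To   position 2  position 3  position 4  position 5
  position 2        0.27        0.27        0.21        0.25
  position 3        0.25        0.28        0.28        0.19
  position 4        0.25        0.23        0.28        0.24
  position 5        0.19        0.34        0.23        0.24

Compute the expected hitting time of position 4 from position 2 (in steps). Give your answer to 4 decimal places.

Let t(s) be the expected number of steps to first reach position 4 from state s, with t(position 4) = 0. Conditioning on the first step:
t(position 2) = 1 + 0.27·t(position 2) + 0.27·t(position 3) + 0.25·t(position 5)
t(position 3) = 1 + 0.25·t(position 2) + 0.28·t(position 3) + 0.19·t(position 5)
t(position 5) = 1 + 0.19·t(position 2) + 0.34·t(position 3) + 0.24·t(position 5)
Solving: t(position 2) = 4.2583, t(position 3) = 3.9635, t(position 5) = 4.1535.
Expected steps from position 2 to position 4: 4.2583.

4.2583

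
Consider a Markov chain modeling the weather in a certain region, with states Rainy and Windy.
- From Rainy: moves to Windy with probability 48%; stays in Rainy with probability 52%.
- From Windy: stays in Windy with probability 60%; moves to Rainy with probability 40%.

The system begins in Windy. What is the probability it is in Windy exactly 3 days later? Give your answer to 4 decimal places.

0.5462

Propagate the distribution vector 3 days from Windy.
After 0 days: (0.0000, 1.0000)
After 1 day: (0.4000, 0.6000)
After 2 days: (0.4480, 0.5520)
After 3 days: (0.4538, 0.5462)
P(in Windy after 3 days) = 0.5462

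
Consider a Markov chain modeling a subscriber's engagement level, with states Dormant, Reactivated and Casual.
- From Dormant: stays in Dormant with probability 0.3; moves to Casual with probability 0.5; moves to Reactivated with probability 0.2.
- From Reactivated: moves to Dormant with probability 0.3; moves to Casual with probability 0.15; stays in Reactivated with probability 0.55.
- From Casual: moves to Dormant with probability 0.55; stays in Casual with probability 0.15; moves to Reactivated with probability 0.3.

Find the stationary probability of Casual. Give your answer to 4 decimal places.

Let the stationary distribution be π with π = πP and π_1 + π_2 + π_3 = 1.
π_1 = 0.3·π_1 + 0.3·π_2 + 0.55·π_3
π_2 = 0.2·π_1 + 0.55·π_2 + 0.3·π_3
Solving with the normalization constraint gives π = (0.3699, 0.3507, 0.2795).
So the stationary probability of Casual is 0.2795.

0.2795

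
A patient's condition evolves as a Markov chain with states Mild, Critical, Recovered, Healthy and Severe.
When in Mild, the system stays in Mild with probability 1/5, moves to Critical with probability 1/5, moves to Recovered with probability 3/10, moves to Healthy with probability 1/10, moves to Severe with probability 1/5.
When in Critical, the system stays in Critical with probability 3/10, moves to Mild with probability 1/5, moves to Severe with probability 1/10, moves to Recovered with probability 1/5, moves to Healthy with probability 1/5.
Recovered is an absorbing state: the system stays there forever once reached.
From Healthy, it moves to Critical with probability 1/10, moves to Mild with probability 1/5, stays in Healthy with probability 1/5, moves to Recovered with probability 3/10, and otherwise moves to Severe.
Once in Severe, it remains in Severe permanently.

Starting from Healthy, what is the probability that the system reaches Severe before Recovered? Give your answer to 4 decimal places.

0.3936

Let h(s) be the probability of absorption at Severe starting from transient state s. Then h(Severe) = 1 and h(Recovered) = 0. By first-step analysis:
h(Mild) = 0.2·h(Mild) + 0.2·h(Critical) + 0.3·0 + 0.1·h(Healthy) + 0.2·1
h(Critical) = 0.2·h(Mild) + 0.3·h(Critical) + 0.2·0 + 0.2·h(Healthy) + 0.1·1
h(Healthy) = 0.2·h(Mild) + 0.1·h(Critical) + 0.3·0 + 0.2·h(Healthy) + 0.2·1
Solving: h(Mild) = 0.3910, h(Critical) = 0.3670, h(Healthy) = 0.3936.
Starting from Healthy, the probability is 0.3936.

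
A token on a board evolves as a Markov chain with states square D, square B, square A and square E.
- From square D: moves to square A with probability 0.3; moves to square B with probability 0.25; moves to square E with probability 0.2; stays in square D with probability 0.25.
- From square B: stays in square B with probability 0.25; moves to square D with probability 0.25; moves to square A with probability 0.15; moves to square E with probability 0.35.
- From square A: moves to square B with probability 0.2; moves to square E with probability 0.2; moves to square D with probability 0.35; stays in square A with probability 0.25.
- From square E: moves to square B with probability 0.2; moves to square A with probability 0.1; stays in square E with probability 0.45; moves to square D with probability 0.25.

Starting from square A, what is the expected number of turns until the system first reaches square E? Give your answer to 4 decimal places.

4.2748

Let t(s) be the expected number of turns to first reach square E from state s, with t(square E) = 0. Conditioning on the first turn:
t(square D) = 1 + 0.25·t(square D) + 0.25·t(square B) + 0.3·t(square A)
t(square B) = 1 + 0.25·t(square D) + 0.25·t(square B) + 0.15·t(square A)
t(square A) = 1 + 0.35·t(square D) + 0.2·t(square B) + 0.25·t(square A)
Solving: t(square D) = 4.2443, t(square B) = 3.6031, t(square A) = 4.2748.
Expected turns from square A to square E: 4.2748.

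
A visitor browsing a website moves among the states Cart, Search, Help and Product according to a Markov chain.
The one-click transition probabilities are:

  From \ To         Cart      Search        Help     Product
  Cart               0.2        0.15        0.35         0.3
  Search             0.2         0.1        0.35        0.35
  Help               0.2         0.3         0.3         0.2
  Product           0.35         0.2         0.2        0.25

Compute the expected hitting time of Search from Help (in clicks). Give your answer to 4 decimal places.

Let t(s) be the expected number of clicks to first reach Search from state s, with t(Search) = 0. Conditioning on the first click:
t(Cart) = 1 + 0.2·t(Cart) + 0.35·t(Help) + 0.3·t(Product)
t(Help) = 1 + 0.2·t(Cart) + 0.3·t(Help) + 0.2·t(Product)
t(Product) = 1 + 0.35·t(Cart) + 0.2·t(Help) + 0.25·t(Product)
Solving: t(Cart) = 4.8226, t(Help) = 4.1463, t(Product) = 4.6896.
Expected clicks from Help to Search: 4.1463.

4.1463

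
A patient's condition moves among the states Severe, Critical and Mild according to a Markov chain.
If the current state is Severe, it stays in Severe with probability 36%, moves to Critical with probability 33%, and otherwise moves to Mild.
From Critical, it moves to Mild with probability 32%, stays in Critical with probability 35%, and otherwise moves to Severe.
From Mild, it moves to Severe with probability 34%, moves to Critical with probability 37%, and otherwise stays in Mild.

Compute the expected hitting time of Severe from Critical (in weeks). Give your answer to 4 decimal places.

Let t(s) be the expected number of weeks to first reach Severe from state s, with t(Severe) = 0. Conditioning on the first week:
t(Critical) = 1 + 0.35·t(Critical) + 0.32·t(Mild)
t(Mild) = 1 + 0.37·t(Critical) + 0.29·t(Mild)
Solving: t(Critical) = 3.0020, t(Mild) = 2.9729.
Expected weeks from Critical to Severe: 3.0020.

3.0020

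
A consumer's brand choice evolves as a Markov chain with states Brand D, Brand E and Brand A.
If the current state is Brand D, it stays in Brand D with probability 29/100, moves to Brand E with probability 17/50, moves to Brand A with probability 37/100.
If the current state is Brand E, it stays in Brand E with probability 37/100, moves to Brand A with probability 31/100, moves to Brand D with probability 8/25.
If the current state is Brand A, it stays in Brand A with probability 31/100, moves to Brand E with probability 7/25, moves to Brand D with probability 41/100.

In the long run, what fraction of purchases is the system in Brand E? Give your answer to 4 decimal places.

Let the stationary distribution be π with π = πP and π_1 + π_2 + π_3 = 1.
π_1 = 0.29·π_1 + 0.32·π_2 + 0.41·π_3
π_2 = 0.34·π_1 + 0.37·π_2 + 0.28·π_3
Solving with the normalization constraint gives π = (0.3395, 0.3301, 0.3304).
So the stationary probability of Brand E is 0.3301.

0.3301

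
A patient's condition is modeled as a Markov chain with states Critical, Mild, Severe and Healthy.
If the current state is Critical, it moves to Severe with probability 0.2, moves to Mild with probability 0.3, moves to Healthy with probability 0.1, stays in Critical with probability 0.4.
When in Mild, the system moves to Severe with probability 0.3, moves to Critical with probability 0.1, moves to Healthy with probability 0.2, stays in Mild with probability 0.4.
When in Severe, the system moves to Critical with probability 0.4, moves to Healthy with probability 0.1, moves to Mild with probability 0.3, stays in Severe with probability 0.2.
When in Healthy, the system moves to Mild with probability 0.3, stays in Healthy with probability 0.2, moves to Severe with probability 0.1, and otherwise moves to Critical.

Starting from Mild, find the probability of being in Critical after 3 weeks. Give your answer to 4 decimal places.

0.2980

Propagate the distribution vector 3 weeks from Mild.
After 0 weeks: (0.0000, 1.0000, 0.0000, 0.0000)
After 1 week: (0.1000, 0.4000, 0.3000, 0.2000)
After 2 weeks: (0.2800, 0.3400, 0.2200, 0.1600)
After 3 weeks: (0.2980, 0.3340, 0.2180, 0.1500)
P(in Critical after 3 weeks) = 0.2980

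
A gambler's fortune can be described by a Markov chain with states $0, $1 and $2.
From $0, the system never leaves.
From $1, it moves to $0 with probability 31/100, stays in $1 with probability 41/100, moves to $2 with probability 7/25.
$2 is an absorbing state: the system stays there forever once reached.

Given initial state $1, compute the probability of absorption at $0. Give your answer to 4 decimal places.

Let h(s) be the probability of absorption at $0 starting from transient state s. Then h($0) = 1 and h($2) = 0. By first-step analysis:
h($1) = 0.31·1 + 0.41·h($1) + 0.28·0
Solving: h($1) = 0.5254.
Starting from $1, the probability is 0.5254.

0.5254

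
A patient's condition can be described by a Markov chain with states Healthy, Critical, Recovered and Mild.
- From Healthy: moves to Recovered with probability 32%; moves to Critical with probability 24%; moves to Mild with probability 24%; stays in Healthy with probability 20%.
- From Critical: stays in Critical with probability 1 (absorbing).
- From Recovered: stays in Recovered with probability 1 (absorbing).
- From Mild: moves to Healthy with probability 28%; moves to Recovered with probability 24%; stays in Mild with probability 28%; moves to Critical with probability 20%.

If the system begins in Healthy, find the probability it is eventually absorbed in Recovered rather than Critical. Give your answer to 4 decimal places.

0.5660

Let h(s) be the probability of absorption at Recovered starting from transient state s. Then h(Recovered) = 1 and h(Critical) = 0. By first-step analysis:
h(Healthy) = 0.2·h(Healthy) + 0.24·0 + 0.32·1 + 0.24·h(Mild)
h(Mild) = 0.28·h(Healthy) + 0.2·0 + 0.24·1 + 0.28·h(Mild)
Solving: h(Healthy) = 0.5660, h(Mild) = 0.5535.
Starting from Healthy, the probability is 0.5660.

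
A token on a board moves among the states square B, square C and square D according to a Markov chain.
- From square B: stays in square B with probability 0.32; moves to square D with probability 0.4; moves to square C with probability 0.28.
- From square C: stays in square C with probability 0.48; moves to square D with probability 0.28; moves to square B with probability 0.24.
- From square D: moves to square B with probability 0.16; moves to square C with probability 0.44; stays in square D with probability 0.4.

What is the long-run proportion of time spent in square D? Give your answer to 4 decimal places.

0.3496

Let the stationary distribution be π with π = πP and π_1 + π_2 + π_3 = 1.
π_1 = 0.32·π_1 + 0.24·π_2 + 0.16·π_3
π_2 = 0.28·π_1 + 0.48·π_2 + 0.44·π_3
Solving with the normalization constraint gives π = (0.2305, 0.4199, 0.3496).
So the stationary probability of square D is 0.3496.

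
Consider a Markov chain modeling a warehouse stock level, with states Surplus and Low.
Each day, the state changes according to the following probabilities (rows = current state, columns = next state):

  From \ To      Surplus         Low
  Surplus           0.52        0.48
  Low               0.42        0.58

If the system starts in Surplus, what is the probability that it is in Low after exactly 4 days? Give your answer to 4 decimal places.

0.5333

Propagate the distribution vector 4 days from Surplus.
After 0 days: (1.0000, 0.0000)
After 1 day: (0.5200, 0.4800)
After 2 days: (0.4720, 0.5280)
After 3 days: (0.4672, 0.5328)
After 4 days: (0.4667, 0.5333)
P(in Low after 4 days) = 0.5333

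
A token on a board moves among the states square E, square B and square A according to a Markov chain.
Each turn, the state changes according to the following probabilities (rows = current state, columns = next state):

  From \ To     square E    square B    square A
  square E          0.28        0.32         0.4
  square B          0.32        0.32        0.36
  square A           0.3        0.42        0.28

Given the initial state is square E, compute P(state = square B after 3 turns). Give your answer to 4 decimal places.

0.3539

Propagate the distribution vector 3 turns from square E.
After 0 turns: (1.0000, 0.0000, 0.0000)
After 1 turn: (0.2800, 0.3200, 0.4000)
After 2 turns: (0.3008, 0.3600, 0.3392)
After 3 turns: (0.3012, 0.3539, 0.3449)
P(in square B after 3 turns) = 0.3539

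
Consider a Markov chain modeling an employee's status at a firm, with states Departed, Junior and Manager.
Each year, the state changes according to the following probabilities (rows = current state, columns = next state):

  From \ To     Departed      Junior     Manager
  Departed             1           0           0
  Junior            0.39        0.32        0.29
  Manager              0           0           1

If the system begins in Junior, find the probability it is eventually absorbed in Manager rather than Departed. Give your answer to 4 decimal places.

Let h(s) be the probability of absorption at Manager starting from transient state s. Then h(Manager) = 1 and h(Departed) = 0. By first-step analysis:
h(Junior) = 0.39·0 + 0.32·h(Junior) + 0.29·1
Solving: h(Junior) = 0.4265.
Starting from Junior, the probability is 0.4265.

0.4265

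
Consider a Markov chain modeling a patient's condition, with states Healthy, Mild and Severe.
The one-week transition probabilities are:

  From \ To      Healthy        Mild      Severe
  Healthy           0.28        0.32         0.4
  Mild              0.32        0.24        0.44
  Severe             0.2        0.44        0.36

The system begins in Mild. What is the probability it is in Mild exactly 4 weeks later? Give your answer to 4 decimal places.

0.3407

Propagate the distribution vector 4 weeks from Mild.
After 0 weeks: (0.0000, 1.0000, 0.0000)
After 1 week: (0.3200, 0.2400, 0.4400)
After 2 weeks: (0.2544, 0.3536, 0.3920)
After 3 weeks: (0.2628, 0.3388, 0.3985)
After 4 weeks: (0.2617, 0.3407, 0.3976)
P(in Mild after 4 weeks) = 0.3407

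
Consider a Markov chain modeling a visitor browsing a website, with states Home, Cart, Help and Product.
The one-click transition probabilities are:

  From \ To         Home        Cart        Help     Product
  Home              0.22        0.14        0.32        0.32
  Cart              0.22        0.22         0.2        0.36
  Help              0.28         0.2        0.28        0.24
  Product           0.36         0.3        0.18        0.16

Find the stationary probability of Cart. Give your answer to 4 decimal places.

Let the stationary distribution be π with π = πP and π_1 + π_2 + π_3 + π_4 = 1.
π_1 = 0.22·π_1 + 0.22·π_2 + 0.28·π_3 + 0.36·π_4
π_2 = 0.14·π_1 + 0.22·π_2 + 0.2·π_3 + 0.3·π_4
π_3 = 0.32·π_1 + 0.2·π_2 + 0.28·π_3 + 0.18·π_4
Solving with the normalization constraint gives π = (0.2721, 0.2146, 0.2471, 0.2662).
So the stationary probability of Cart is 0.2146.

0.2146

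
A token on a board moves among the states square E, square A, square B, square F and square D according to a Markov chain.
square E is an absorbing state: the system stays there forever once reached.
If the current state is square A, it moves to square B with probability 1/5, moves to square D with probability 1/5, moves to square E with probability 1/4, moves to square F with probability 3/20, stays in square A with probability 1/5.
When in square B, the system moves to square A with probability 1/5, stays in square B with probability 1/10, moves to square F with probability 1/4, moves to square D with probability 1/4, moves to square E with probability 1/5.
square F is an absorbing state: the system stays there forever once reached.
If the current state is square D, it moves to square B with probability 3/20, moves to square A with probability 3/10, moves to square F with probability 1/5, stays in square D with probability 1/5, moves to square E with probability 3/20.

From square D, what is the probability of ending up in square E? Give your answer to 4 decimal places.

Let h(s) be the probability of absorption at square E starting from transient state s. Then h(square E) = 1 and h(square F) = 0. By first-step analysis:
h(square A) = 0.25·1 + 0.2·h(square A) + 0.2·h(square B) + 0.15·0 + 0.2·h(square D)
h(square B) = 0.2·1 + 0.2·h(square A) + 0.1·h(square B) + 0.25·0 + 0.25·h(square D)
h(square D) = 0.15·1 + 0.3·h(square A) + 0.15·h(square B) + 0.2·0 + 0.2·h(square D)
Solving: h(square A) = 0.5538, h(square B) = 0.4801, h(square D) = 0.4852.
Starting from square D, the probability is 0.4852.

0.4852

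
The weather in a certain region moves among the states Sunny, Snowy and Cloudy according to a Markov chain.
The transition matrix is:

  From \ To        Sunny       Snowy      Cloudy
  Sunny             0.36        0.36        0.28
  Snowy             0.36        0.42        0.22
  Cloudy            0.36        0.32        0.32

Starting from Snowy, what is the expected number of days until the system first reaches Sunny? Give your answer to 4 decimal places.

Let t(s) be the expected number of days to first reach Sunny from state s, with t(Sunny) = 0. Conditioning on the first day:
t(Snowy) = 1 + 0.42·t(Snowy) + 0.22·t(Cloudy)
t(Cloudy) = 1 + 0.32·t(Snowy) + 0.32·t(Cloudy)
Solving: t(Snowy) = 2.7778, t(Cloudy) = 2.7778.
Expected days from Snowy to Sunny: 2.7778.

2.7778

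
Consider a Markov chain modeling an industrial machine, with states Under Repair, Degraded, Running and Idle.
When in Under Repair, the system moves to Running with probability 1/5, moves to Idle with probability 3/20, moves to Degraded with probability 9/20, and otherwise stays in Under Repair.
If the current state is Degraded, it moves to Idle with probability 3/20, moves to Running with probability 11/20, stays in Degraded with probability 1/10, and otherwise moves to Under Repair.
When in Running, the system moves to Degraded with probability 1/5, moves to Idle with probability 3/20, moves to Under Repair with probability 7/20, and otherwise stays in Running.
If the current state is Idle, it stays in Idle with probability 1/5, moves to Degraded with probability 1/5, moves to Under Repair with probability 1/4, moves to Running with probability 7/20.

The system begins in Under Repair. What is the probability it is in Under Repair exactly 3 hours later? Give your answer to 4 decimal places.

0.2679

Propagate the distribution vector 3 hours from Under Repair.
After 0 hours: (1.0000, 0.0000, 0.0000, 0.0000)
After 1 hour: (0.2000, 0.4500, 0.2000, 0.1500)
After 2 hours: (0.2375, 0.2050, 0.4000, 0.1575)
After 3 hours: (0.2679, 0.2389, 0.3354, 0.1579)
P(in Under Repair after 3 hours) = 0.2679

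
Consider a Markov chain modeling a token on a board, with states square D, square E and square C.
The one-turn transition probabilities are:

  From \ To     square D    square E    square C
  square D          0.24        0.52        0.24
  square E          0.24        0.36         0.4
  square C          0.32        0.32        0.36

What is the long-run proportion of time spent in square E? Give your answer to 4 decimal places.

Let the stationary distribution be π with π = πP and π_1 + π_2 + π_3 = 1.
π_1 = 0.24·π_1 + 0.24·π_2 + 0.32·π_3
π_2 = 0.52·π_1 + 0.36·π_2 + 0.32·π_3
Solving with the normalization constraint gives π = (0.2675, 0.3891, 0.3435).
So the stationary probability of square E is 0.3891.

0.3891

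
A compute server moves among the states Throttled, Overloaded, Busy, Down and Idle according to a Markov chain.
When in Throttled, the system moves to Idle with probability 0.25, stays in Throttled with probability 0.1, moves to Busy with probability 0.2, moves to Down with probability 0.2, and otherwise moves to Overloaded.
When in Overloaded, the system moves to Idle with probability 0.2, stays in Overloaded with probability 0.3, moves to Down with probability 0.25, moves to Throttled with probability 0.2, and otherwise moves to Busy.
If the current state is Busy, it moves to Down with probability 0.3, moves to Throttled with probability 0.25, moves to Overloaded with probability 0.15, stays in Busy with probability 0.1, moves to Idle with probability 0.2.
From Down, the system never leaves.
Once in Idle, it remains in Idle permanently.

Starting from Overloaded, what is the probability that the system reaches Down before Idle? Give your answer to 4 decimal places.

Let h(s) be the probability of absorption at Down starting from transient state s. Then h(Down) = 1 and h(Idle) = 0. By first-step analysis:
h(Throttled) = 0.1·h(Throttled) + 0.25·h(Overloaded) + 0.2·h(Busy) + 0.2·1 + 0.25·0
h(Overloaded) = 0.2·h(Throttled) + 0.3·h(Overloaded) + 0.05·h(Busy) + 0.25·1 + 0.2·0
h(Busy) = 0.25·h(Throttled) + 0.15·h(Overloaded) + 0.1·h(Busy) + 0.3·1 + 0.2·0
Solving: h(Throttled) = 0.4967, h(Overloaded) = 0.5391, h(Busy) = 0.5612.
Starting from Overloaded, the probability is 0.5391.

0.5391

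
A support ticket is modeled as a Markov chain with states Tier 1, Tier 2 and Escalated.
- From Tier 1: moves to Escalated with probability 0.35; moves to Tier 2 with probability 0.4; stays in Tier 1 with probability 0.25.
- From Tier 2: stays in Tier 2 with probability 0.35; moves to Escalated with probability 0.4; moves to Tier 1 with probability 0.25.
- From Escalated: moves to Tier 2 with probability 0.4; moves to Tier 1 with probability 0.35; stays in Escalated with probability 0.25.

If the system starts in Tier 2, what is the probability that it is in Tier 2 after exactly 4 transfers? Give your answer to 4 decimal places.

0.3810

Propagate the distribution vector 4 transfers from Tier 2.
After 0 transfers: (0.0000, 1.0000, 0.0000)
After 1 transfer: (0.2500, 0.3500, 0.4000)
After 2 transfers: (0.2900, 0.3825, 0.3275)
After 3 transfers: (0.2828, 0.3809, 0.3364)
After 4 transfers: (0.2836, 0.3810, 0.3354)
P(in Tier 2 after 4 transfers) = 0.3810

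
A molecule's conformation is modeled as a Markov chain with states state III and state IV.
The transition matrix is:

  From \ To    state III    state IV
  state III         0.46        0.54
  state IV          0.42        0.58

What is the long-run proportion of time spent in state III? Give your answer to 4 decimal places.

0.4375

Let the stationary distribution be π with π = πP and π_1 + π_2 = 1.
π_1 = 0.46·π_1 + 0.42·π_2
Solving with the normalization constraint gives π = (0.4375, 0.5625).
So the stationary probability of state III is 0.4375.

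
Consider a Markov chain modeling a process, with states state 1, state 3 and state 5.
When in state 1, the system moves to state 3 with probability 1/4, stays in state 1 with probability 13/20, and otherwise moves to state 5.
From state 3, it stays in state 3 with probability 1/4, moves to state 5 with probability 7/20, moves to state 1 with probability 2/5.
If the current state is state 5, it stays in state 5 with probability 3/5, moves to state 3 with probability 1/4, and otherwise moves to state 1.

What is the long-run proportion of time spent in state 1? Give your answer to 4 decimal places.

Let the stationary distribution be π with π = πP and π_1 + π_2 + π_3 = 1.
π_1 = 0.65·π_1 + 0.4·π_2 + 0.15·π_3
π_2 = 0.25·π_1 + 0.25·π_2 + 0.25·π_3
Solving with the normalization constraint gives π = (0.4250, 0.2500, 0.3250).
So the stationary probability of state 1 is 0.4250.

0.4250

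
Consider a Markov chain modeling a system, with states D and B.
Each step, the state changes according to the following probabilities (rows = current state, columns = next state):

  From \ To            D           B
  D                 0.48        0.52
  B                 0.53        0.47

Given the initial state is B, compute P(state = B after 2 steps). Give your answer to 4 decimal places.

Sum over the intermediate state after 1 step:
P = P(B→D)·P(D→B) + P(B→B)·P(B→B)
  = 0.53×0.52 + 0.47×0.47
  = 0.2756 + 0.2209 = 0.4965

0.4965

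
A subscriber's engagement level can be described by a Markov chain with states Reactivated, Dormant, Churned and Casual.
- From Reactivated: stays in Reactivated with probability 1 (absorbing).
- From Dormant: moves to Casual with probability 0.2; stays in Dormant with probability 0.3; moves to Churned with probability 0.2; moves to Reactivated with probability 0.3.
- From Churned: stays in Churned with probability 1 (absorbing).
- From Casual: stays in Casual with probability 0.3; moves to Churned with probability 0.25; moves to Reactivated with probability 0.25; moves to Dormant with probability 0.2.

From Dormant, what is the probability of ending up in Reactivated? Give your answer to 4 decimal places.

Let h(s) be the probability of absorption at Reactivated starting from transient state s. Then h(Reactivated) = 1 and h(Churned) = 0. By first-step analysis:
h(Dormant) = 0.3·1 + 0.3·h(Dormant) + 0.2·0 + 0.2·h(Casual)
h(Casual) = 0.25·1 + 0.2·h(Dormant) + 0.25·0 + 0.3·h(Casual)
Solving: h(Dormant) = 0.5778, h(Casual) = 0.5222.
Starting from Dormant, the probability is 0.5778.

0.5778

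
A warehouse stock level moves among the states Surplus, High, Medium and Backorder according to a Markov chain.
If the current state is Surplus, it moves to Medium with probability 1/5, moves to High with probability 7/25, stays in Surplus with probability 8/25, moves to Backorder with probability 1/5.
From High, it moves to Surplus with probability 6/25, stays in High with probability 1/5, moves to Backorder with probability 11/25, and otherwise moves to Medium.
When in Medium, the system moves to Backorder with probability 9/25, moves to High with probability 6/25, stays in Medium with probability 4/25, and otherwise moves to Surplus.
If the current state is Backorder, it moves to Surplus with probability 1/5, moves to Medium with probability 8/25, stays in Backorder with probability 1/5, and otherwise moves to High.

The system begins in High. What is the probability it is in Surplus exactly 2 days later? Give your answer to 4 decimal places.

Propagate the distribution vector 2 days from High.
After 0 days: (0.0000, 1.0000, 0.0000, 0.0000)
After 1 day: (0.2400, 0.2000, 0.1200, 0.4400)
After 2 days: (0.2416, 0.2592, 0.2320, 0.2672)
P(in Surplus after 2 days) = 0.2416

0.2416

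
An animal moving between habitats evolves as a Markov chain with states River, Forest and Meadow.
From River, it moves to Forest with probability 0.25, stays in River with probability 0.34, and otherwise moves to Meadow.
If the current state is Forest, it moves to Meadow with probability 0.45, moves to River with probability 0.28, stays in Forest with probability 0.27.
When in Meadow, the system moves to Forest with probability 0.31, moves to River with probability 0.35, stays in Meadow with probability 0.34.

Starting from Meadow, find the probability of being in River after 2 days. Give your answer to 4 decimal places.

0.3248

Sum over the intermediate state after 1 day:
P = P(Meadow→River)·P(River→River) + P(Meadow→Forest)·P(Forest→River) + P(Meadow→Meadow)·P(Meadow→River)
  = 0.35×0.34 + 0.31×0.28 + 0.34×0.35
  = 0.1190 + 0.0868 + 0.1190 = 0.3248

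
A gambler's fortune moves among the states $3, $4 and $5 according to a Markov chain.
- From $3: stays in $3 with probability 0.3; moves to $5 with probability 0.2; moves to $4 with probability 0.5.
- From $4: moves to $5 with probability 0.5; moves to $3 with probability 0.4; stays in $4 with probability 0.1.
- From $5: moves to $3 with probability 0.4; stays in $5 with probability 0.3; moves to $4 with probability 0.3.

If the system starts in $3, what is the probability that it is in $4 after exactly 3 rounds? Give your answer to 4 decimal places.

0.3220

Propagate the distribution vector 3 rounds from $3.
After 0 rounds: (1.0000, 0.0000, 0.0000)
After 1 round: (0.3000, 0.5000, 0.2000)
After 2 rounds: (0.3700, 0.2600, 0.3700)
After 3 rounds: (0.3630, 0.3220, 0.3150)
P(in $4 after 3 rounds) = 0.3220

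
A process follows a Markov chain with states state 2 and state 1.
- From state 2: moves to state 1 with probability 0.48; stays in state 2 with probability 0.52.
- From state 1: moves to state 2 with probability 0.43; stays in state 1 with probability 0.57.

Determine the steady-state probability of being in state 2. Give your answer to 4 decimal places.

Let the stationary distribution be π with π = πP and π_1 + π_2 = 1.
π_1 = 0.52·π_1 + 0.43·π_2
Solving with the normalization constraint gives π = (0.4725, 0.5275).
So the stationary probability of state 2 is 0.4725.

0.4725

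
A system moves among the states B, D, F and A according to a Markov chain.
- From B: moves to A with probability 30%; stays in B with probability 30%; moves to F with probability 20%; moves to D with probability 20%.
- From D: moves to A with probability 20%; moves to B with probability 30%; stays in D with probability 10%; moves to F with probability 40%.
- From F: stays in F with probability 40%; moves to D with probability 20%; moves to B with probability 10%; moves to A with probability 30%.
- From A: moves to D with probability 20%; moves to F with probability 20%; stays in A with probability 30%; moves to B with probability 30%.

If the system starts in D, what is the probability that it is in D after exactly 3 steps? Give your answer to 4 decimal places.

Propagate the distribution vector 3 steps from D.
After 0 steps: (0.0000, 1.0000, 0.0000, 0.0000)
After 1 step: (0.3000, 0.1000, 0.4000, 0.2000)
After 2 steps: (0.2200, 0.1900, 0.3000, 0.2900)
After 3 steps: (0.2400, 0.1810, 0.2980, 0.2810)
P(in D after 3 steps) = 0.1810

0.1810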